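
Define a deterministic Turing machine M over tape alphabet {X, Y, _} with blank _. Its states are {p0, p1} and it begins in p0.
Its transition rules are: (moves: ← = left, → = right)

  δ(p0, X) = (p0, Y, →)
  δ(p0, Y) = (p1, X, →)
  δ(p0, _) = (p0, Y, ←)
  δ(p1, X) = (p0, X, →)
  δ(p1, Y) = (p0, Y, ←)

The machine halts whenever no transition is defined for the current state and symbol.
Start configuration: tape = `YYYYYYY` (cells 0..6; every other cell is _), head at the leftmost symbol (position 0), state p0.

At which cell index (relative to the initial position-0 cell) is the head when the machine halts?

state=p0 head=0 tape=[Y]YYYYYY_   (p0,Y)→(p1,X,→)
state=p1 head=1 tape=X[Y]YYYYY_   (p1,Y)→(p0,Y,←)
state=p0 head=0 tape=[X]YYYYYY_   (p0,X)→(p0,Y,→)
state=p0 head=1 tape=Y[Y]YYYYY_   (p0,Y)→(p1,X,→)
state=p1 head=2 tape=YX[Y]YYYY_   (p1,Y)→(p0,Y,←)
state=p0 head=1 tape=Y[X]YYYYY_   (p0,X)→(p0,Y,→)
state=p0 head=2 tape=YY[Y]YYYY_   (p0,Y)→(p1,X,→)
state=p1 head=3 tape=YYX[Y]YYY_   (p1,Y)→(p0,Y,←)
state=p0 head=2 tape=YY[X]YYYY_   (p0,X)→(p0,Y,→)
state=p0 head=3 tape=YYY[Y]YYY_   (p0,Y)→(p1,X,→)
state=p1 head=4 tape=YYYX[Y]YY_   (p1,Y)→(p0,Y,←)
state=p0 head=3 tape=YYY[X]YYY_   (p0,X)→(p0,Y,→)
state=p0 head=4 tape=YYYY[Y]YY_   (p0,Y)→(p1,X,→)
state=p1 head=5 tape=YYYYX[Y]Y_   (p1,Y)→(p0,Y,←)
state=p0 head=4 tape=YYYY[X]YY_   (p0,X)→(p0,Y,→)
state=p0 head=5 tape=YYYYY[Y]Y_   (p0,Y)→(p1,X,→)
state=p1 head=6 tape=YYYYYX[Y]_   (p1,Y)→(p0,Y,←)
state=p0 head=5 tape=YYYYY[X]Y_   (p0,X)→(p0,Y,→)
state=p0 head=6 tape=YYYYYY[Y]_   (p0,Y)→(p1,X,→)
state=p1 head=7 tape=YYYYYYX[_]
At halt the head is at cell 7.

7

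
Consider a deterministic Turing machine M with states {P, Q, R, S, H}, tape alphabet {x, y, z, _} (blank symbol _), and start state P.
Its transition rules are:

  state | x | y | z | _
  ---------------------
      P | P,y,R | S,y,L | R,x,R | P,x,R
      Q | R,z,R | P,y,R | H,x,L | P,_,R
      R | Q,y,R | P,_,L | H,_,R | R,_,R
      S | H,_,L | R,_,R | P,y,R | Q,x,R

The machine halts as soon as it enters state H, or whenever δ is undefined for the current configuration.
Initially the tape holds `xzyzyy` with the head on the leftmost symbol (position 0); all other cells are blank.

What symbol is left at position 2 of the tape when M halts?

P | [x]zyzyy   read x → write y, move R, go to P
P | y[z]yzyy   read z → write x, move R, go to R
R | yx[y]zyy   read y → write _, move L, go to P
P | y[x]_zyy   read x → write y, move R, go to P
P | yy[_]zyy   read _ → write x, move R, go to P
P | yyx[z]yy   read z → write x, move R, go to R
R | yyxx[y]y   read y → write _, move L, go to P
P | yyx[x]_y   read x → write y, move R, go to P
P | yyxy[_]y   read _ → write x, move R, go to P
P | yyxyx[y]   read y → write y, move L, go to S
S | yyxy[x]y   read x → write _, move L, go to H
H | yyx[y]_y
Cell 2 holds x when M halts.

x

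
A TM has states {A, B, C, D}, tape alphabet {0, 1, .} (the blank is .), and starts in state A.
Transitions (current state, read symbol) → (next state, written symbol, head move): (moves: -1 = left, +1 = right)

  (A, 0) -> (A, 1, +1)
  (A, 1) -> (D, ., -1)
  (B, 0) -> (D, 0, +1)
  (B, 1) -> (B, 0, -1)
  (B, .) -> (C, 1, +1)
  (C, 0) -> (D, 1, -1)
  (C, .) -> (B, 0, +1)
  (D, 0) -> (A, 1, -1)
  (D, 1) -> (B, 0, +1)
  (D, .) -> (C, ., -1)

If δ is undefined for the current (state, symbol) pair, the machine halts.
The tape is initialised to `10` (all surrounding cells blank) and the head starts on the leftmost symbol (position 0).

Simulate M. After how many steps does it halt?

state=A head=0 tape=...[1]0.   (A,1)→(D,.,-1)
state=D head=-1 tape=..[.].0.   (D,.)→(C,.,-1)
state=C head=-2 tape=.[.]..0.   (C,.)→(B,0,+1)
state=B head=-1 tape=.0[.].0.   (B,.)→(C,1,+1)
state=C head=0 tape=.01[.]0.   (C,.)→(B,0,+1)
state=B head=1 tape=.010[0].   (B,0)→(D,0,+1)
state=D head=2 tape=.0100[.]   (D,.)→(C,.,-1)
state=C head=1 tape=.010[0].   (C,0)→(D,1,-1)
state=D head=0 tape=.01[0]1.   (D,0)→(A,1,-1)
state=A head=-1 tape=.0[1]11.   (A,1)→(D,.,-1)
state=D head=-2 tape=.[0].11.   (D,0)→(A,1,-1)
state=A head=-3 tape=[.]1.11.
M halts after 11 transitions.

11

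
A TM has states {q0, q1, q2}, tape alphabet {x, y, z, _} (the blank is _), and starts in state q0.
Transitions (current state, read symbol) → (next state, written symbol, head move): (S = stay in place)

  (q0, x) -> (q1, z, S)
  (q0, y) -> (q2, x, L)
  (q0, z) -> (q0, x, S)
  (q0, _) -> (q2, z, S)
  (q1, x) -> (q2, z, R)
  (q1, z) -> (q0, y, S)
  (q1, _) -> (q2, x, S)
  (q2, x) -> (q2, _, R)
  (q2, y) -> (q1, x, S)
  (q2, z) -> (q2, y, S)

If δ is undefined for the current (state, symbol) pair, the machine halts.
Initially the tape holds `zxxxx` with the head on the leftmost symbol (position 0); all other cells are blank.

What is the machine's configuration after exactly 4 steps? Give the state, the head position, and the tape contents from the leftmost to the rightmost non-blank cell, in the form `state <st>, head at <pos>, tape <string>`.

q0 | _[z]xxxx   read z → write x, move S, go to q0
q0 | _[x]xxxx   read x → write z, move S, go to q1
q1 | _[z]xxxx   read z → write y, move S, go to q0
q0 | _[y]xxxx   read y → write x, move L, go to q2
q2 | [_]xxxxx
After 4 steps: state q2, head at -1, tape xxxxx.

state q2, head at -1, tape xxxxx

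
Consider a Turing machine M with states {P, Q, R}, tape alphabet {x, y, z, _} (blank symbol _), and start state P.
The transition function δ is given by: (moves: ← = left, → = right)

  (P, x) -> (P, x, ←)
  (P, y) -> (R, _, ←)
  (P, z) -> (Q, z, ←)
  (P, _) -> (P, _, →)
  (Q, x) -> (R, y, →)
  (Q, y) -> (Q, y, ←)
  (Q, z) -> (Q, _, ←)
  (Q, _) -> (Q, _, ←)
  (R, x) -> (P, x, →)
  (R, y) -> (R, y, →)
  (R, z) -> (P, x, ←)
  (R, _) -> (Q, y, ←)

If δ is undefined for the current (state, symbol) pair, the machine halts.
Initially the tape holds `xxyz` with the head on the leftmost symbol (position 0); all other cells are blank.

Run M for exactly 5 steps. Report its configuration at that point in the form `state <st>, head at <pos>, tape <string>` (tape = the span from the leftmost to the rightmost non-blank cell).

state P, head at -1, tape xxyz

P | _[x]xyz   read x → write x, move ←, go to P
P | [_]xxyz   read _ → write _, move →, go to P
P | _[x]xyz   read x → write x, move ←, go to P
P | [_]xxyz   read _ → write _, move →, go to P
P | _[x]xyz   read x → write x, move ←, go to P
P | [_]xxyz
After 5 steps: state P, head at -1, tape xxyz.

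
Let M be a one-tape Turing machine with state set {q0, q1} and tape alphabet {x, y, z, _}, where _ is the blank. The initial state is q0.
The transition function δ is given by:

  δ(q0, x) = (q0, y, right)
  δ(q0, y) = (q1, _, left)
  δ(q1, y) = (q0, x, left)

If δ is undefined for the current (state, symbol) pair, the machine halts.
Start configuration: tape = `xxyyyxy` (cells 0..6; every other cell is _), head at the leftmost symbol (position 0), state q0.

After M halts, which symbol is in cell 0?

state=q0 head=0 tape=_[x]xyyyxy   (q0,x)→(q0,y,right)
state=q0 head=1 tape=_y[x]yyyxy   (q0,x)→(q0,y,right)
state=q0 head=2 tape=_yy[y]yyxy   (q0,y)→(q1,_,left)
state=q1 head=1 tape=_y[y]_yyxy   (q1,y)→(q0,x,left)
state=q0 head=0 tape=_[y]x_yyxy   (q0,y)→(q1,_,left)
state=q1 head=-1 tape=[_]_x_yyxy
Cell 0 holds _ when M halts.

_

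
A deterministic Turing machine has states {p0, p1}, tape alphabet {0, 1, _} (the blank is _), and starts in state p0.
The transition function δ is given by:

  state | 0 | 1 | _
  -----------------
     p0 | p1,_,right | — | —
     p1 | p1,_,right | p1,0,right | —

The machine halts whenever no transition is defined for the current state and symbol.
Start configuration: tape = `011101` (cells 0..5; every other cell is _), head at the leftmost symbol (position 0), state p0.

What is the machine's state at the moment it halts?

p1

state=p0 head=0 tape=[0]11101_   (p0,0)→(p1,_,right)
state=p1 head=1 tape=_[1]1101_   (p1,1)→(p1,0,right)
state=p1 head=2 tape=_0[1]101_   (p1,1)→(p1,0,right)
state=p1 head=3 tape=_00[1]01_   (p1,1)→(p1,0,right)
state=p1 head=4 tape=_000[0]1_   (p1,0)→(p1,_,right)
state=p1 head=5 tape=_000_[1]_   (p1,1)→(p1,0,right)
state=p1 head=6 tape=_000_0[_]
No transition is defined for (p1, _); M halts in state p1.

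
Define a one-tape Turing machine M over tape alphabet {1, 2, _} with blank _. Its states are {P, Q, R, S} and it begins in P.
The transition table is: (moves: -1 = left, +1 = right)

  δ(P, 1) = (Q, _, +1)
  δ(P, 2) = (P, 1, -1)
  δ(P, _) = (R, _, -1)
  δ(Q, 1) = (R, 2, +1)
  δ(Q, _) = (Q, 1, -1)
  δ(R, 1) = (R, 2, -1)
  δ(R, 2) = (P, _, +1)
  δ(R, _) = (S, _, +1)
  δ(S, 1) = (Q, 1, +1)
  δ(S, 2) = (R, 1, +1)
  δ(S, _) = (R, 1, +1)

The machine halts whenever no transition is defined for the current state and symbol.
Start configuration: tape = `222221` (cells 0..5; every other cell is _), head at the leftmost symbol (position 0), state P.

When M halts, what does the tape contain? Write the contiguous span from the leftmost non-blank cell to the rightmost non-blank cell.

1_12221

state=P head=0 tape=__[2]22221   (P,2)→(P,1,-1)
state=P head=-1 tape=_[_]122221   (P,_)→(R,_,-1)
state=R head=-2 tape=[_]_122221   (R,_)→(S,_,+1)
state=S head=-1 tape=_[_]122221   (S,_)→(R,1,+1)
state=R head=0 tape=_1[1]22221   (R,1)→(R,2,-1)
state=R head=-1 tape=_[1]222221   (R,1)→(R,2,-1)
state=R head=-2 tape=[_]2222221   (R,_)→(S,_,+1)
state=S head=-1 tape=_[2]222221   (S,2)→(R,1,+1)
state=R head=0 tape=_1[2]22221   (R,2)→(P,_,+1)
state=P head=1 tape=_1_[2]2221   (P,2)→(P,1,-1)
state=P head=0 tape=_1[_]12221   (P,_)→(R,_,-1)
state=R head=-1 tape=_[1]_12221   (R,1)→(R,2,-1)
state=R head=-2 tape=[_]2_12221   (R,_)→(S,_,+1)
state=S head=-1 tape=_[2]_12221   (S,2)→(R,1,+1)
state=R head=0 tape=_1[_]12221   (R,_)→(S,_,+1)
state=S head=1 tape=_1_[1]2221   (S,1)→(Q,1,+1)
state=Q head=2 tape=_1_1[2]221
The non-blank tape span at halt is 1_12221.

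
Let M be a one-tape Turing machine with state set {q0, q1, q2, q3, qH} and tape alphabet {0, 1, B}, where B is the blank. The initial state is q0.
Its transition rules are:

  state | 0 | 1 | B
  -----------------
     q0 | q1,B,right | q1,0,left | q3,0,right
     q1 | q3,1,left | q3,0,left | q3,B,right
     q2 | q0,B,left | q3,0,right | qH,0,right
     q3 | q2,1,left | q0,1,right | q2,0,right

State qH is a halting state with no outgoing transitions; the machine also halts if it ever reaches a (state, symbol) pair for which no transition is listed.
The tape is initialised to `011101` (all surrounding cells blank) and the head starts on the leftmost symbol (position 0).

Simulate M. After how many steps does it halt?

q0 | [0]11101   read 0 → write B, move right, go to q1
q1 | B[1]1101   read 1 → write 0, move left, go to q3
q3 | [B]01101   read B → write 0, move right, go to q2
q2 | 0[0]1101   read 0 → write B, move left, go to q0
q0 | [0]B1101   read 0 → write B, move right, go to q1
q1 | B[B]1101   read B → write B, move right, go to q3
q3 | BB[1]101   read 1 → write 1, move right, go to q0
q0 | BB1[1]01   read 1 → write 0, move left, go to q1
q1 | BB[1]001   read 1 → write 0, move left, go to q3
q3 | B[B]0001   read B → write 0, move right, go to q2
q2 | B0[0]001   read 0 → write B, move left, go to q0
q0 | B[0]B001   read 0 → write B, move right, go to q1
q1 | BB[B]001   read B → write B, move right, go to q3
q3 | BBB[0]01   read 0 → write 1, move left, go to q2
q2 | BB[B]101   read B → write 0, move right, go to qH
qH | BB0[1]01
M halts after 15 transitions.

15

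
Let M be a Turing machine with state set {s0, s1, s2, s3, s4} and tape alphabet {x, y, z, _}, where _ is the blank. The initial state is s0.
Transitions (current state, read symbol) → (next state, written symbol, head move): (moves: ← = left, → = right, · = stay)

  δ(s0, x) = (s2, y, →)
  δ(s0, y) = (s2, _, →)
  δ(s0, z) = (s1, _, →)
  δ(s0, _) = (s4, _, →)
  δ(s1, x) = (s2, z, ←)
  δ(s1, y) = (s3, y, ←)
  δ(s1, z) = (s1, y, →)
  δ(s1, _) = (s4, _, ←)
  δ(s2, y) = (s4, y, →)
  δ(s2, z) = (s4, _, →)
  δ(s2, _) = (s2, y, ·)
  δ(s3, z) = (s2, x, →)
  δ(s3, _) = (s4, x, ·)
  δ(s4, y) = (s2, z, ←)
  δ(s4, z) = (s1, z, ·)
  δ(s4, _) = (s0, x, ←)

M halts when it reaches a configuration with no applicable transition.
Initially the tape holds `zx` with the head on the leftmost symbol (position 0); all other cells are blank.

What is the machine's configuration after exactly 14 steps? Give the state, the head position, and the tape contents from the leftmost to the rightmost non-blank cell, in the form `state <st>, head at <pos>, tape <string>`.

state s4, head at 1, tape yz

state=s0 head=0 tape=[z]x_   (s0,z)→(s1,_,→)
state=s1 head=1 tape=_[x]_   (s1,x)→(s2,z,←)
state=s2 head=0 tape=[_]z_   (s2,_)→(s2,y,·)
state=s2 head=0 tape=[y]z_   (s2,y)→(s4,y,→)
state=s4 head=1 tape=y[z]_   (s4,z)→(s1,z,·)
state=s1 head=1 tape=y[z]_   (s1,z)→(s1,y,→)
state=s1 head=2 tape=yy[_]   (s1,_)→(s4,_,←)
state=s4 head=1 tape=y[y]_   (s4,y)→(s2,z,←)
state=s2 head=0 tape=[y]z_   (s2,y)→(s4,y,→)
state=s4 head=1 tape=y[z]_   (s4,z)→(s1,z,·)
state=s1 head=1 tape=y[z]_   (s1,z)→(s1,y,→)
state=s1 head=2 tape=yy[_]   (s1,_)→(s4,_,←)
state=s4 head=1 tape=y[y]_   (s4,y)→(s2,z,←)
state=s2 head=0 tape=[y]z_   (s2,y)→(s4,y,→)
state=s4 head=1 tape=y[z]_
After 14 steps: state s4, head at 1, tape yz.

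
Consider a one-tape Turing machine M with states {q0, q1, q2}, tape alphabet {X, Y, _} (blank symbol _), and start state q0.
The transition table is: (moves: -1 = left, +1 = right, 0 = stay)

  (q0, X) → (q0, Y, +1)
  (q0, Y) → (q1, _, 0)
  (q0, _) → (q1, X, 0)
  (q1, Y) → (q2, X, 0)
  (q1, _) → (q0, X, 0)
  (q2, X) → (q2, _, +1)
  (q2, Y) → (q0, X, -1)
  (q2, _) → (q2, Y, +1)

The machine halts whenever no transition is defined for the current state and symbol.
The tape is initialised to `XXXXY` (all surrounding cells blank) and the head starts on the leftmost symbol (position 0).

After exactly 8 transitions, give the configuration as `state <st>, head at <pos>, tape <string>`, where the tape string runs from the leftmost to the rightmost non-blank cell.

state=q0 head=0 tape=[X]XXXY_   (q0,X)→(q0,Y,+1)
state=q0 head=1 tape=Y[X]XXY_   (q0,X)→(q0,Y,+1)
state=q0 head=2 tape=YY[X]XY_   (q0,X)→(q0,Y,+1)
state=q0 head=3 tape=YYY[X]Y_   (q0,X)→(q0,Y,+1)
state=q0 head=4 tape=YYYY[Y]_   (q0,Y)→(q1,_,0)
state=q1 head=4 tape=YYYY[_]_   (q1,_)→(q0,X,0)
state=q0 head=4 tape=YYYY[X]_   (q0,X)→(q0,Y,+1)
state=q0 head=5 tape=YYYYY[_]   (q0,_)→(q1,X,0)
state=q1 head=5 tape=YYYYY[X]
After 8 steps: state q1, head at 5, tape YYYYYX.

state q1, head at 5, tape YYYYYX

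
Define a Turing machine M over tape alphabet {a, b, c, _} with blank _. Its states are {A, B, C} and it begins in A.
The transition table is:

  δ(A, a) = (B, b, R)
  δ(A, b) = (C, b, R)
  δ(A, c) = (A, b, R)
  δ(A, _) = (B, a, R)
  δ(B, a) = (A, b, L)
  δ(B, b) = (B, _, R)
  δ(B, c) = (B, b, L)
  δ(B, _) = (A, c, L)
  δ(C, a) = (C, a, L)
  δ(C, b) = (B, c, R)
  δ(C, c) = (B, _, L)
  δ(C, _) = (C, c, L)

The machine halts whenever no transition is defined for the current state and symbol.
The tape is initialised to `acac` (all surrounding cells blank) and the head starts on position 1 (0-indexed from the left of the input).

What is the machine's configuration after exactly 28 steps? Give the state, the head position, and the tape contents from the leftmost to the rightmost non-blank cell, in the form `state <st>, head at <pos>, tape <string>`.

state B, head at 7, tape abaaa_ac

state=A head=1 tape=a[c]ac____   (A,c)→(A,b,R)
state=A head=2 tape=ab[a]c____   (A,a)→(B,b,R)
state=B head=3 tape=abb[c]____   (B,c)→(B,b,L)
state=B head=2 tape=ab[b]b____   (B,b)→(B,_,R)
state=B head=3 tape=ab_[b]____   (B,b)→(B,_,R)
state=B head=4 tape=ab__[_]___   (B,_)→(A,c,L)
state=A head=3 tape=ab_[_]c___   (A,_)→(B,a,R)
state=B head=4 tape=ab_a[c]___   (B,c)→(B,b,L)
state=B head=3 tape=ab_[a]b___   (B,a)→(A,b,L)
state=A head=2 tape=ab[_]bb___   (A,_)→(B,a,R)
state=B head=3 tape=aba[b]b___   (B,b)→(B,_,R)
state=B head=4 tape=aba_[b]___   (B,b)→(B,_,R)
state=B head=5 tape=aba__[_]__   (B,_)→(A,c,L)
state=A head=4 tape=aba_[_]c__   (A,_)→(B,a,R)
state=B head=5 tape=aba_a[c]__   (B,c)→(B,b,L)
state=B head=4 tape=aba_[a]b__   (B,a)→(A,b,L)
state=A head=3 tape=aba[_]bb__   (A,_)→(B,a,R)
state=B head=4 tape=abaa[b]b__   (B,b)→(B,_,R)
state=B head=5 tape=abaa_[b]__   (B,b)→(B,_,R)
state=B head=6 tape=abaa__[_]_   (B,_)→(A,c,L)
state=A head=5 tape=abaa_[_]c_   (A,_)→(B,a,R)
state=B head=6 tape=abaa_a[c]_   (B,c)→(B,b,L)
state=B head=5 tape=abaa_[a]b_   (B,a)→(A,b,L)
state=A head=4 tape=abaa[_]bb_   (A,_)→(B,a,R)
state=B head=5 tape=abaaa[b]b_   (B,b)→(B,_,R)
state=B head=6 tape=abaaa_[b]_   (B,b)→(B,_,R)
state=B head=7 tape=abaaa__[_]   (B,_)→(A,c,L)
state=A head=6 tape=abaaa_[_]c   (A,_)→(B,a,R)
state=B head=7 tape=abaaa_a[c]
After 28 steps: state B, head at 7, tape abaaa_ac.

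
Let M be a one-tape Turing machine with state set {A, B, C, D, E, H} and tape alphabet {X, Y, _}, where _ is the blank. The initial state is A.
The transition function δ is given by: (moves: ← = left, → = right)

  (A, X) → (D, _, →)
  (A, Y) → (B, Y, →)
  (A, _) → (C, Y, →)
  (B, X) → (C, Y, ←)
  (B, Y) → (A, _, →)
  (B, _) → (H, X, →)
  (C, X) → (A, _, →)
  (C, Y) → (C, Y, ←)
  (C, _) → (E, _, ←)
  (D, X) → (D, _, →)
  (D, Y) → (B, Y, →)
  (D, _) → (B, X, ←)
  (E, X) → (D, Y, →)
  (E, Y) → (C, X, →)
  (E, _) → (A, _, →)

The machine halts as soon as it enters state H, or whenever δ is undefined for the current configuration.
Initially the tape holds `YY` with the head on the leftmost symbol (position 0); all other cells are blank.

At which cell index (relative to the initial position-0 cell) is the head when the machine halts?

4

A | [Y]Y___   read Y → write Y, move →, go to B
B | Y[Y]___   read Y → write _, move →, go to A
A | Y_[_]__   read _ → write Y, move →, go to C
C | Y_Y[_]_   read _ → write _, move ←, go to E
E | Y_[Y]__   read Y → write X, move →, go to C
C | Y_X[_]_   read _ → write _, move ←, go to E
E | Y_[X]__   read X → write Y, move →, go to D
D | Y_Y[_]_   read _ → write X, move ←, go to B
B | Y_[Y]X_   read Y → write _, move →, go to A
A | Y__[X]_   read X → write _, move →, go to D
D | Y___[_]   read _ → write X, move ←, go to B
B | Y__[_]X   read _ → write X, move →, go to H
H | Y__X[X]
At halt the head is at cell 4.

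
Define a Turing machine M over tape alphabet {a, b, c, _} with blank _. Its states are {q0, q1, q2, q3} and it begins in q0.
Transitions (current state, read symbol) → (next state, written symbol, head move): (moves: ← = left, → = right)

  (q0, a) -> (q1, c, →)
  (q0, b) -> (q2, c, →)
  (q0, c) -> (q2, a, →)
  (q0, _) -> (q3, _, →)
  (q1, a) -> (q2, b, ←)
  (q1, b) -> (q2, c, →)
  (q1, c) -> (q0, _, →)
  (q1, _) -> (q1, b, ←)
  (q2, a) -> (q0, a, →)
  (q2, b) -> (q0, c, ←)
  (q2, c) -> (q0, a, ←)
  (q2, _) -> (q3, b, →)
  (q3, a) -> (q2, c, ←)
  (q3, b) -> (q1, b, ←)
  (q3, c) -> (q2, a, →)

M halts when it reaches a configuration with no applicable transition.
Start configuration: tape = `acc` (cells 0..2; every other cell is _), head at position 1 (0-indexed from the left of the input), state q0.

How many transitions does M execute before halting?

q0 | _a[c]c__   read c → write a, move →, go to q2
q2 | _aa[c]__   read c → write a, move ←, go to q0
q0 | _a[a]a__   read a → write c, move →, go to q1
q1 | _ac[a]__   read a → write b, move ←, go to q2
q2 | _a[c]b__   read c → write a, move ←, go to q0
q0 | _[a]ab__   read a → write c, move →, go to q1
q1 | _c[a]b__   read a → write b, move ←, go to q2
q2 | _[c]bb__   read c → write a, move ←, go to q0
q0 | [_]abb__   read _ → write _, move →, go to q3
q3 | _[a]bb__   read a → write c, move ←, go to q2
q2 | [_]cbb__   read _ → write b, move →, go to q3
q3 | b[c]bb__   read c → write a, move →, go to q2
q2 | ba[b]b__   read b → write c, move ←, go to q0
q0 | b[a]cb__   read a → write c, move →, go to q1
q1 | bc[c]b__   read c → write _, move →, go to q0
q0 | bc_[b]__   read b → write c, move →, go to q2
q2 | bc_c[_]_   read _ → write b, move →, go to q3
q3 | bc_cb[_]
M halts after 17 transitions.

17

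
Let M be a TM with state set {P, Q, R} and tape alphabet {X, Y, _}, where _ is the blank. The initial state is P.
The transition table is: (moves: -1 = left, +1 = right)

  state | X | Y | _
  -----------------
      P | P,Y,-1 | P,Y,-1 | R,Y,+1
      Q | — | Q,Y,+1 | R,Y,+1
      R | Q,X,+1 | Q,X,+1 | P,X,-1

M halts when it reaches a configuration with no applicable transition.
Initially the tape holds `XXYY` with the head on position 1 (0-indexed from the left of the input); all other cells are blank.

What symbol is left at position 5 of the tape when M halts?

state=P head=1 tape=__X[X]YY__   (P,X)→(P,Y,-1)
state=P head=0 tape=__[X]YYY__   (P,X)→(P,Y,-1)
state=P head=-1 tape=_[_]YYYY__   (P,_)→(R,Y,+1)
state=R head=0 tape=_Y[Y]YYY__   (R,Y)→(Q,X,+1)
state=Q head=1 tape=_YX[Y]YY__   (Q,Y)→(Q,Y,+1)
state=Q head=2 tape=_YXY[Y]Y__   (Q,Y)→(Q,Y,+1)
state=Q head=3 tape=_YXYY[Y]__   (Q,Y)→(Q,Y,+1)
state=Q head=4 tape=_YXYYY[_]_   (Q,_)→(R,Y,+1)
state=R head=5 tape=_YXYYYY[_]   (R,_)→(P,X,-1)
state=P head=4 tape=_YXYYY[Y]X   (P,Y)→(P,Y,-1)
state=P head=3 tape=_YXYY[Y]YX   (P,Y)→(P,Y,-1)
state=P head=2 tape=_YXY[Y]YYX   (P,Y)→(P,Y,-1)
state=P head=1 tape=_YX[Y]YYYX   (P,Y)→(P,Y,-1)
state=P head=0 tape=_Y[X]YYYYX   (P,X)→(P,Y,-1)
state=P head=-1 tape=_[Y]YYYYYX   (P,Y)→(P,Y,-1)
state=P head=-2 tape=[_]YYYYYYX   (P,_)→(R,Y,+1)
state=R head=-1 tape=Y[Y]YYYYYX   (R,Y)→(Q,X,+1)
state=Q head=0 tape=YX[Y]YYYYX   (Q,Y)→(Q,Y,+1)
state=Q head=1 tape=YXY[Y]YYYX   (Q,Y)→(Q,Y,+1)
state=Q head=2 tape=YXYY[Y]YYX   (Q,Y)→(Q,Y,+1)
state=Q head=3 tape=YXYYY[Y]YX   (Q,Y)→(Q,Y,+1)
state=Q head=4 tape=YXYYYY[Y]X   (Q,Y)→(Q,Y,+1)
state=Q head=5 tape=YXYYYYY[X]
Cell 5 holds X when M halts.

X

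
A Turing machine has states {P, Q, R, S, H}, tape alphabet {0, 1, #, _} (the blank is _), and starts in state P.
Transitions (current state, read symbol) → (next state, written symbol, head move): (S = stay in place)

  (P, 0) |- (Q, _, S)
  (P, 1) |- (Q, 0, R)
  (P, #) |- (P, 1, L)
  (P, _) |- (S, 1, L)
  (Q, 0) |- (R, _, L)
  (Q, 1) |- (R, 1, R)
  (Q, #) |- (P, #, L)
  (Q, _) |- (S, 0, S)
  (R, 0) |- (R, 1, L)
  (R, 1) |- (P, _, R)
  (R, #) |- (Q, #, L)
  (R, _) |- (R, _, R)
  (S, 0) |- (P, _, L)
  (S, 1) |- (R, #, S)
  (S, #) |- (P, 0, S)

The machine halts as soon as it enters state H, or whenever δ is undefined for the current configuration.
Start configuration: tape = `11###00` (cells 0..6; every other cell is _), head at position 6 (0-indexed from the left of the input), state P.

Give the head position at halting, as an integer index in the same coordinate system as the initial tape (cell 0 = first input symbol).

0

state=P head=6 tape=11###0[0]   (P,0)→(Q,_,S)
state=Q head=6 tape=11###0[_]   (Q,_)→(S,0,S)
state=S head=6 tape=11###0[0]   (S,0)→(P,_,L)
state=P head=5 tape=11###[0]_   (P,0)→(Q,_,S)
state=Q head=5 tape=11###[_]_   (Q,_)→(S,0,S)
state=S head=5 tape=11###[0]_   (S,0)→(P,_,L)
state=P head=4 tape=11##[#]__   (P,#)→(P,1,L)
state=P head=3 tape=11#[#]1__   (P,#)→(P,1,L)
state=P head=2 tape=11[#]11__   (P,#)→(P,1,L)
state=P head=1 tape=1[1]111__   (P,1)→(Q,0,R)
state=Q head=2 tape=10[1]11__   (Q,1)→(R,1,R)
state=R head=3 tape=101[1]1__   (R,1)→(P,_,R)
state=P head=4 tape=101_[1]__   (P,1)→(Q,0,R)
state=Q head=5 tape=101_0[_]_   (Q,_)→(S,0,S)
state=S head=5 tape=101_0[0]_   (S,0)→(P,_,L)
state=P head=4 tape=101_[0]__   (P,0)→(Q,_,S)
state=Q head=4 tape=101_[_]__   (Q,_)→(S,0,S)
state=S head=4 tape=101_[0]__   (S,0)→(P,_,L)
state=P head=3 tape=101[_]___   (P,_)→(S,1,L)
state=S head=2 tape=10[1]1___   (S,1)→(R,#,S)
state=R head=2 tape=10[#]1___   (R,#)→(Q,#,L)
state=Q head=1 tape=1[0]#1___   (Q,0)→(R,_,L)
state=R head=0 tape=[1]_#1___   (R,1)→(P,_,R)
state=P head=1 tape=_[_]#1___   (P,_)→(S,1,L)
state=S head=0 tape=[_]1#1___
At halt the head is at cell 0.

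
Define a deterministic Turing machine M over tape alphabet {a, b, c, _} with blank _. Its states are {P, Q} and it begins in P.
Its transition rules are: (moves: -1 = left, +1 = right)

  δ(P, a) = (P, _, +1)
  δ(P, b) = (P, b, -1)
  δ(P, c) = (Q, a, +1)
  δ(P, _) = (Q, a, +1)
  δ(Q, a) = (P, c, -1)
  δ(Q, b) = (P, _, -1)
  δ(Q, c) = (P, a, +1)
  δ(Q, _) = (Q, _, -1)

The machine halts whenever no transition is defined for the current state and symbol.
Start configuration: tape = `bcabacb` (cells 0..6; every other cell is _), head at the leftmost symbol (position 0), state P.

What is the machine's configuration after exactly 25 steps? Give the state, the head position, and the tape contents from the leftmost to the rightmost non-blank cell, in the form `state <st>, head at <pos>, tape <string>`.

state P, head at 5, tape aa__a_c

state=P head=0 tape=_[b]cabacb_   (P,b)→(P,b,-1)
state=P head=-1 tape=[_]bcabacb_   (P,_)→(Q,a,+1)
state=Q head=0 tape=a[b]cabacb_   (Q,b)→(P,_,-1)
state=P head=-1 tape=[a]_cabacb_   (P,a)→(P,_,+1)
state=P head=0 tape=_[_]cabacb_   (P,_)→(Q,a,+1)
state=Q head=1 tape=_a[c]abacb_   (Q,c)→(P,a,+1)
state=P head=2 tape=_aa[a]bacb_   (P,a)→(P,_,+1)
state=P head=3 tape=_aa_[b]acb_   (P,b)→(P,b,-1)
state=P head=2 tape=_aa[_]bacb_   (P,_)→(Q,a,+1)
state=Q head=3 tape=_aaa[b]acb_   (Q,b)→(P,_,-1)
state=P head=2 tape=_aa[a]_acb_   (P,a)→(P,_,+1)
state=P head=3 tape=_aa_[_]acb_   (P,_)→(Q,a,+1)
state=Q head=4 tape=_aa_a[a]cb_   (Q,a)→(P,c,-1)
state=P head=3 tape=_aa_[a]ccb_   (P,a)→(P,_,+1)
state=P head=4 tape=_aa__[c]cb_   (P,c)→(Q,a,+1)
state=Q head=5 tape=_aa__a[c]b_   (Q,c)→(P,a,+1)
state=P head=6 tape=_aa__aa[b]_   (P,b)→(P,b,-1)
state=P head=5 tape=_aa__a[a]b_   (P,a)→(P,_,+1)
state=P head=6 tape=_aa__a_[b]_   (P,b)→(P,b,-1)
state=P head=5 tape=_aa__a[_]b_   (P,_)→(Q,a,+1)
state=Q head=6 tape=_aa__aa[b]_   (Q,b)→(P,_,-1)
state=P head=5 tape=_aa__a[a]__   (P,a)→(P,_,+1)
state=P head=6 tape=_aa__a_[_]_   (P,_)→(Q,a,+1)
state=Q head=7 tape=_aa__a_a[_]   (Q,_)→(Q,_,-1)
state=Q head=6 tape=_aa__a_[a]_   (Q,a)→(P,c,-1)
state=P head=5 tape=_aa__a[_]c_
After 25 steps: state P, head at 5, tape aa__a_c.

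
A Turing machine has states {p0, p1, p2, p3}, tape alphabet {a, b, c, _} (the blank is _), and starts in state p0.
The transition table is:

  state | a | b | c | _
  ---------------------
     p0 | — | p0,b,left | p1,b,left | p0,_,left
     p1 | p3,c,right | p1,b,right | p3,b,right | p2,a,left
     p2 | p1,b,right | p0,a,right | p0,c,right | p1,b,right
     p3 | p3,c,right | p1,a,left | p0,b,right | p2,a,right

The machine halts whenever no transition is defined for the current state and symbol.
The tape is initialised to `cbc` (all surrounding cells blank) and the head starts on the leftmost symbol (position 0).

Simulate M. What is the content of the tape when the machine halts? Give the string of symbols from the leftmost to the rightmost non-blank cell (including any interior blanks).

bbbbaa

p0 | __[c]bc_   read c → write b, move left, go to p1
p1 | _[_]bbc_   read _ → write a, move left, go to p2
p2 | [_]abbc_   read _ → write b, move right, go to p1
p1 | b[a]bbc_   read a → write c, move right, go to p3
p3 | bc[b]bc_   read b → write a, move left, go to p1
p1 | b[c]abc_   read c → write b, move right, go to p3
p3 | bb[a]bc_   read a → write c, move right, go to p3
p3 | bbc[b]c_   read b → write a, move left, go to p1
p1 | bb[c]ac_   read c → write b, move right, go to p3
p3 | bbb[a]c_   read a → write c, move right, go to p3
p3 | bbbc[c]_   read c → write b, move right, go to p0
p0 | bbbcb[_]   read _ → write _, move left, go to p0
p0 | bbbc[b]_   read b → write b, move left, go to p0
p0 | bbb[c]b_   read c → write b, move left, go to p1
p1 | bb[b]bb_   read b → write b, move right, go to p1
p1 | bbb[b]b_   read b → write b, move right, go to p1
p1 | bbbb[b]_   read b → write b, move right, go to p1
p1 | bbbbb[_]   read _ → write a, move left, go to p2
p2 | bbbb[b]a   read b → write a, move right, go to p0
p0 | bbbba[a]
The non-blank tape span at halt is bbbbaa.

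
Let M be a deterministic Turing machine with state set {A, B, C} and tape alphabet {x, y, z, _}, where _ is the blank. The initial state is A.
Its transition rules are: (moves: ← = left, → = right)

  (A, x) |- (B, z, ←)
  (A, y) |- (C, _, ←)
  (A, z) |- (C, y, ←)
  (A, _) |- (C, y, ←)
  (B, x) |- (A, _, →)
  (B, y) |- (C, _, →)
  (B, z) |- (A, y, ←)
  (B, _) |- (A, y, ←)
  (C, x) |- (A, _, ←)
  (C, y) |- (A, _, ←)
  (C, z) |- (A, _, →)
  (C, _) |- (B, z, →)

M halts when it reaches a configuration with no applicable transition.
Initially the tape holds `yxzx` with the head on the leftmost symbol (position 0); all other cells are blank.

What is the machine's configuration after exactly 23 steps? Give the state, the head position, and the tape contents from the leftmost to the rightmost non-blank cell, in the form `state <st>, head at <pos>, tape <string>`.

state B, head at -3, tape zyy__xzx

A | ____[y]xzx   read y → write _, move ←, go to C
C | ___[_]_xzx   read _ → write z, move →, go to B
B | ___z[_]xzx   read _ → write y, move ←, go to A
A | ___[z]yxzx   read z → write y, move ←, go to C
C | __[_]yyxzx   read _ → write z, move →, go to B
B | __z[y]yxzx   read y → write _, move →, go to C
C | __z_[y]xzx   read y → write _, move ←, go to A
A | __z[_]_xzx   read _ → write y, move ←, go to C
C | __[z]y_xzx   read z → write _, move →, go to A
A | ___[y]_xzx   read y → write _, move ←, go to C
C | __[_]__xzx   read _ → write z, move →, go to B
B | __z[_]_xzx   read _ → write y, move ←, go to A
A | __[z]y_xzx   read z → write y, move ←, go to C
C | _[_]yy_xzx   read _ → write z, move →, go to B
B | _z[y]y_xzx   read y → write _, move →, go to C
C | _z_[y]_xzx   read y → write _, move ←, go to A
A | _z[_]__xzx   read _ → write y, move ←, go to C
C | _[z]y__xzx   read z → write _, move →, go to A
A | __[y]__xzx   read y → write _, move ←, go to C
C | _[_]___xzx   read _ → write z, move →, go to B
B | _z[_]__xzx   read _ → write y, move ←, go to A
A | _[z]y__xzx   read z → write y, move ←, go to C
C | [_]yy__xzx   read _ → write z, move →, go to B
B | z[y]y__xzx
After 23 steps: state B, head at -3, tape zyy__xzx.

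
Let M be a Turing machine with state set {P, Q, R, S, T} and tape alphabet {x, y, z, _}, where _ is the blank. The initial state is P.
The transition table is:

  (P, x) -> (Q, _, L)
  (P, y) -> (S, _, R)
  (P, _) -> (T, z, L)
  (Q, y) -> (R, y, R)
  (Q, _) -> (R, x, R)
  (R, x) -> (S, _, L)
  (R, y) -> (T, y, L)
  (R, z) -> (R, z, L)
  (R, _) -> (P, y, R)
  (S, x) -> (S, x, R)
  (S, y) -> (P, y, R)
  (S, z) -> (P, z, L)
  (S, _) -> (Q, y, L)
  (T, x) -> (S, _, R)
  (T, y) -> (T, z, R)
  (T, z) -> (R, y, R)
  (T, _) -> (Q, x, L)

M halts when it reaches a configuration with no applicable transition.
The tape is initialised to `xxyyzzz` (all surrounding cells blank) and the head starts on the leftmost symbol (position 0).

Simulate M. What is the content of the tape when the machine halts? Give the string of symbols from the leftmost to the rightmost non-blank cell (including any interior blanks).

state=P head=0 tape=_[x]xyyzzz   (P,x)→(Q,_,L)
state=Q head=-1 tape=[_]_xyyzzz   (Q,_)→(R,x,R)
state=R head=0 tape=x[_]xyyzzz   (R,_)→(P,y,R)
state=P head=1 tape=xy[x]yyzzz   (P,x)→(Q,_,L)
state=Q head=0 tape=x[y]_yyzzz   (Q,y)→(R,y,R)
state=R head=1 tape=xy[_]yyzzz   (R,_)→(P,y,R)
state=P head=2 tape=xyy[y]yzzz   (P,y)→(S,_,R)
state=S head=3 tape=xyy_[y]zzz   (S,y)→(P,y,R)
state=P head=4 tape=xyy_y[z]zz
The non-blank tape span at halt is xyy_yzzz.

xyy_yzzz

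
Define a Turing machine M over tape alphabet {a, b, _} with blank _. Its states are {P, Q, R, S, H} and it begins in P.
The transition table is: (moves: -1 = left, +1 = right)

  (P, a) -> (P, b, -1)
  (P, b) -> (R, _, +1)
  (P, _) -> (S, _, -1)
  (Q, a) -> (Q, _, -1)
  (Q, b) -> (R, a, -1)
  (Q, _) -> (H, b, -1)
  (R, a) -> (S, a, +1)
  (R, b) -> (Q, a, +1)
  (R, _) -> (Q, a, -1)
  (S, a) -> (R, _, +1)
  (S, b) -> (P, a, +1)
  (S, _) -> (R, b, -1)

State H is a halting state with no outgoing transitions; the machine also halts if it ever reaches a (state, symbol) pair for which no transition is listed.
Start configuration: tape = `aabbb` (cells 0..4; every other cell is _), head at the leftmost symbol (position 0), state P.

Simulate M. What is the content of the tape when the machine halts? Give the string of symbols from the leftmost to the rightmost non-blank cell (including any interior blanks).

state=P head=0 tape=_____[a]abbb   (P,a)→(P,b,-1)
state=P head=-1 tape=____[_]babbb   (P,_)→(S,_,-1)
state=S head=-2 tape=___[_]_babbb   (S,_)→(R,b,-1)
state=R head=-3 tape=__[_]b_babbb   (R,_)→(Q,a,-1)
state=Q head=-4 tape=_[_]ab_babbb   (Q,_)→(H,b,-1)
state=H head=-5 tape=[_]bab_babbb
The non-blank tape span at halt is bab_babbb.

bab_babbb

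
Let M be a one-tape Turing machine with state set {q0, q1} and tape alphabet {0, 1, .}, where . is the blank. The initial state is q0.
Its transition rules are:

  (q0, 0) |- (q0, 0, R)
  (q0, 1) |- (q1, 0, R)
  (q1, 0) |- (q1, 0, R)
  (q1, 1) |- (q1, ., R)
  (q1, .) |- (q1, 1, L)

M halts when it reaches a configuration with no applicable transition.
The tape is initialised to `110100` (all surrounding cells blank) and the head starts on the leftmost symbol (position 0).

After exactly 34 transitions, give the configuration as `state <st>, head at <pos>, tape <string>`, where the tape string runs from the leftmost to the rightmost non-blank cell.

q0 | [1]10100.....   read 1 → write 0, move R, go to q1
q1 | 0[1]0100.....   read 1 → write ., move R, go to q1
q1 | 0.[0]100.....   read 0 → write 0, move R, go to q1
q1 | 0.0[1]00.....   read 1 → write ., move R, go to q1
q1 | 0.0.[0]0.....   read 0 → write 0, move R, go to q1
q1 | 0.0.0[0].....   read 0 → write 0, move R, go to q1
q1 | 0.0.00[.]....   read . → write 1, move L, go to q1
q1 | 0.0.0[0]1....   read 0 → write 0, move R, go to q1
q1 | 0.0.00[1]....   read 1 → write ., move R, go to q1
q1 | 0.0.00.[.]...   read . → write 1, move L, go to q1
q1 | 0.0.00[.]1...   read . → write 1, move L, go to q1
q1 | 0.0.0[0]11...   read 0 → write 0, move R, go to q1
q1 | 0.0.00[1]1...   read 1 → write ., move R, go to q1
q1 | 0.0.00.[1]...   read 1 → write ., move R, go to q1
q1 | 0.0.00..[.]..   read . → write 1, move L, go to q1
q1 | 0.0.00.[.]1..   read . → write 1, move L, go to q1
q1 | 0.0.00[.]11..   read . → write 1, move L, go to q1
q1 | 0.0.0[0]111..   read 0 → write 0, move R, go to q1
q1 | 0.0.00[1]11..   read 1 → write ., move R, go to q1
q1 | 0.0.00.[1]1..   read 1 → write ., move R, go to q1
q1 | 0.0.00..[1]..   read 1 → write ., move R, go to q1
q1 | 0.0.00...[.].   read . → write 1, move L, go to q1
q1 | 0.0.00..[.]1.   read . → write 1, move L, go to q1
q1 | 0.0.00.[.]11.   read . → write 1, move L, go to q1
q1 | 0.0.00[.]111.   read . → write 1, move L, go to q1
q1 | 0.0.0[0]1111.   read 0 → write 0, move R, go to q1
q1 | 0.0.00[1]111.   read 1 → write ., move R, go to q1
q1 | 0.0.00.[1]11.   read 1 → write ., move R, go to q1
q1 | 0.0.00..[1]1.   read 1 → write ., move R, go to q1
q1 | 0.0.00...[1].   read 1 → write ., move R, go to q1
q1 | 0.0.00....[.]   read . → write 1, move L, go to q1
q1 | 0.0.00...[.]1   read . → write 1, move L, go to q1
q1 | 0.0.00..[.]11   read . → write 1, move L, go to q1
q1 | 0.0.00.[.]111   read . → write 1, move L, go to q1
q1 | 0.0.00[.]1111
After 34 steps: state q1, head at 6, tape 0.0.00.1111.

state q1, head at 6, tape 0.0.00.1111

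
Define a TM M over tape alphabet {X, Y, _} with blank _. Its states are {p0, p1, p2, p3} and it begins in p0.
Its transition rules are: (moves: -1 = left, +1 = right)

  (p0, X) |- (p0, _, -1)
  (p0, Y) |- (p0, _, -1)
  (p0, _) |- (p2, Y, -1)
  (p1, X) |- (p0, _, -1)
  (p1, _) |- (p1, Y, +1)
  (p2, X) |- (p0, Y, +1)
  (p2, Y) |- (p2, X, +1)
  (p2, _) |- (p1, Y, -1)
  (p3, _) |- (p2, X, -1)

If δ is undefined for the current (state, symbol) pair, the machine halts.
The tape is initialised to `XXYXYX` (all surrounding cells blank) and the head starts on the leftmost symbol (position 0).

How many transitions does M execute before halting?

p0 | ___[X]XYXYX   read X → write _, move -1, go to p0
p0 | __[_]_XYXYX   read _ → write Y, move -1, go to p2
p2 | _[_]Y_XYXYX   read _ → write Y, move -1, go to p1
p1 | [_]YY_XYXYX   read _ → write Y, move +1, go to p1
p1 | Y[Y]Y_XYXYX
M halts after 4 transitions.

4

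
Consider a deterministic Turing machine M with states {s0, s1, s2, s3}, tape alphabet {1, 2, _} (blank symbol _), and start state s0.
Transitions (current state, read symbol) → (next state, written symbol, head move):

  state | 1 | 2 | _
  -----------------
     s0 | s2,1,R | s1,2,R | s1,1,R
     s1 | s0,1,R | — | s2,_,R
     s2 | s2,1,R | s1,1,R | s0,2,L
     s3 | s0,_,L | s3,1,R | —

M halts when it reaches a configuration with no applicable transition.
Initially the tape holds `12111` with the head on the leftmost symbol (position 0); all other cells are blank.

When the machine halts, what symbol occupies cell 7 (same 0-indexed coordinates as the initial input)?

2

state=s0 head=0 tape=[1]2111___   (s0,1)→(s2,1,R)
state=s2 head=1 tape=1[2]111___   (s2,2)→(s1,1,R)
state=s1 head=2 tape=11[1]11___   (s1,1)→(s0,1,R)
state=s0 head=3 tape=111[1]1___   (s0,1)→(s2,1,R)
state=s2 head=4 tape=1111[1]___   (s2,1)→(s2,1,R)
state=s2 head=5 tape=11111[_]__   (s2,_)→(s0,2,L)
state=s0 head=4 tape=1111[1]2__   (s0,1)→(s2,1,R)
state=s2 head=5 tape=11111[2]__   (s2,2)→(s1,1,R)
state=s1 head=6 tape=111111[_]_   (s1,_)→(s2,_,R)
state=s2 head=7 tape=111111_[_]   (s2,_)→(s0,2,L)
state=s0 head=6 tape=111111[_]2   (s0,_)→(s1,1,R)
state=s1 head=7 tape=1111111[2]
Cell 7 holds 2 when M halts.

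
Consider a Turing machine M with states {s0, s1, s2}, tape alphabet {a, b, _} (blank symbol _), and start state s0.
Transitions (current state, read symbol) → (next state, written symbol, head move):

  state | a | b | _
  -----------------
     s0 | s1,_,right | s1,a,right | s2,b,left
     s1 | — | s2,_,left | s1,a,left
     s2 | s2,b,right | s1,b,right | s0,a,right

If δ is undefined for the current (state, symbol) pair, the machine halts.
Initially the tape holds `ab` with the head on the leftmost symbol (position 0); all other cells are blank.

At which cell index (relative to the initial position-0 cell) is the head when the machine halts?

state=s0 head=0 tape=_[a]b_   (s0,a)→(s1,_,right)
state=s1 head=1 tape=__[b]_   (s1,b)→(s2,_,left)
state=s2 head=0 tape=_[_]__   (s2,_)→(s0,a,right)
state=s0 head=1 tape=_a[_]_   (s0,_)→(s2,b,left)
state=s2 head=0 tape=_[a]b_   (s2,a)→(s2,b,right)
state=s2 head=1 tape=_b[b]_   (s2,b)→(s1,b,right)
state=s1 head=2 tape=_bb[_]   (s1,_)→(s1,a,left)
state=s1 head=1 tape=_b[b]a   (s1,b)→(s2,_,left)
state=s2 head=0 tape=_[b]_a   (s2,b)→(s1,b,right)
state=s1 head=1 tape=_b[_]a   (s1,_)→(s1,a,left)
state=s1 head=0 tape=_[b]aa   (s1,b)→(s2,_,left)
state=s2 head=-1 tape=[_]_aa   (s2,_)→(s0,a,right)
state=s0 head=0 tape=a[_]aa   (s0,_)→(s2,b,left)
state=s2 head=-1 tape=[a]baa   (s2,a)→(s2,b,right)
state=s2 head=0 tape=b[b]aa   (s2,b)→(s1,b,right)
state=s1 head=1 tape=bb[a]a
At halt the head is at cell 1.

1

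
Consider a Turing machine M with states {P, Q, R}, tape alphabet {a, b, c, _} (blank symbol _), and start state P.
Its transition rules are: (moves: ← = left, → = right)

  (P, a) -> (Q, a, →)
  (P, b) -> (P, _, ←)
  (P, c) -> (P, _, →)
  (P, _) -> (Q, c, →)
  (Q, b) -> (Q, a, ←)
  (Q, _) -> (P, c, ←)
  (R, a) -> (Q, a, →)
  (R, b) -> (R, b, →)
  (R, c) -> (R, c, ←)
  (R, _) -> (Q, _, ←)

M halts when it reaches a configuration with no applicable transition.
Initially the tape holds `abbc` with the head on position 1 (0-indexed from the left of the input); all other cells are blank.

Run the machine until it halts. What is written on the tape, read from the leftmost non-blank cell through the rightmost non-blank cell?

P | a[b]bc   read b → write _, move ←, go to P
P | [a]_bc   read a → write a, move →, go to Q
Q | a[_]bc   read _ → write c, move ←, go to P
P | [a]cbc   read a → write a, move →, go to Q
Q | a[c]bc
The non-blank tape span at halt is acbc.

acbc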